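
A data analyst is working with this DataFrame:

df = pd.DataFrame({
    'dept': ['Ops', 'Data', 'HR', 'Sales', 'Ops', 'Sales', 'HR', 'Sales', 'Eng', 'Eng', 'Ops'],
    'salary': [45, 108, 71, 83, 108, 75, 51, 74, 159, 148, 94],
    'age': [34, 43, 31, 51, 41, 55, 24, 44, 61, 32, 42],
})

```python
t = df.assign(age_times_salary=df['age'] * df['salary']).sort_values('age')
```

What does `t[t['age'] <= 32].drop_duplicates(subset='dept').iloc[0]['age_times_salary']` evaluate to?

1224

add column age_times_salary = df['age'] * df['salary']:
     dept  salary  age  age_times_salary
0     Ops      45   34              1530
1    Data     108   43              4644
2      HR      71   31              2201
3   Sales      83   51              4233
4     Ops     108   41              4428
5   Sales      75   55              4125
6      HR      51   24              1224
7   Sales      74   44              3256
8     Eng     159   61              9699
9     Eng     148   32              4736
10    Ops      94   42              3948
sort by age:
     dept  salary  age  age_times_salary
6      HR      51   24              1224
2      HR      71   31              2201
9     Eng     148   32              4736
0     Ops      45   34              1530
4     Ops     108   41              4428
10    Ops      94   42              3948
1    Data     108   43              4644
7   Sales      74   44              3256
3   Sales      83   51              4233
5   Sales      75   55              4125
8     Eng     159   61              9699
filter rows where age <= 32:
  dept  salary  age  age_times_salary
6   HR      51   24              1224
2   HR      71   31              2201
9  Eng     148   32              4736
drop duplicate dept (keep=first):
  dept  salary  age  age_times_salary
6   HR      51   24              1224
9  Eng     148   32              4736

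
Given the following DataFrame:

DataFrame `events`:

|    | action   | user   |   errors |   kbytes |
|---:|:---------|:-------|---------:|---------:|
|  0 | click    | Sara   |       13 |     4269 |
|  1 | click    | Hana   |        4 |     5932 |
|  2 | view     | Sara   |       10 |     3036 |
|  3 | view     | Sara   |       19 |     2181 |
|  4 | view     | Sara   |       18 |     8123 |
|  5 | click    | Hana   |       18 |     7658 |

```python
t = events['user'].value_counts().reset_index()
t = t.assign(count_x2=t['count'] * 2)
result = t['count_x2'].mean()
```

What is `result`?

value_counts of user:
user
Sara    4
Hana    2
Name: count, dtype: int64
reset_index():
   user  count
0  Sara      4
1  Hana      2
add column count_x2 = t['count'] * 2:
   user  count  count_x2
0  Sara      4         8
1  Hana      2         4
The mean of column 'count_x2' is 6.0.

6.0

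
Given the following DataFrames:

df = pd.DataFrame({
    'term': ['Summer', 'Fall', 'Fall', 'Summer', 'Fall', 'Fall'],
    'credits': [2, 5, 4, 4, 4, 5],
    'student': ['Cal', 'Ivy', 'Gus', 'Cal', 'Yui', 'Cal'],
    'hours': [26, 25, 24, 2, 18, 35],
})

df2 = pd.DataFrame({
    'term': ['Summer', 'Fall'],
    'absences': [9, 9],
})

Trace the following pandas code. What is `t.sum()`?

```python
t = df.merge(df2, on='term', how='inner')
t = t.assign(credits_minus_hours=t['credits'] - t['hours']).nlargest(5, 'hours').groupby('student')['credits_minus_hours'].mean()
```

-81.0

merge on 'term' (how='inner') → 6 rows:
     term  credits student  hours  absences
0  Summer        2     Cal     26         9
1    Fall        5     Ivy     25         9
2    Fall        4     Gus     24         9
3  Summer        4     Cal      2         9
4    Fall        4     Yui     18         9
5    Fall        5     Cal     35         9
add column credits_minus_hours = t['credits'] - t['hours']:
     term  credits student  hours  absences  credits_minus_hours
0  Summer        2     Cal     26         9                  -24
1    Fall        5     Ivy     25         9                  -20
2    Fall        4     Gus     24         9                  -20
3  Summer        4     Cal      2         9                    2
4    Fall        4     Yui     18         9                  -14
5    Fall        5     Cal     35         9                  -30
take 5 rows with largest hours:
     term  credits student  hours  absences  credits_minus_hours
5    Fall        5     Cal     35         9                  -30
0  Summer        2     Cal     26         9                  -24
1    Fall        5     Ivy     25         9                  -20
2    Fall        4     Gus     24         9                  -20
4    Fall        4     Yui     18         9                  -14
group by student, mean of credits_minus_hours:
student
Cal   -27.0
Gus   -20.0
Ivy   -20.0
Yui   -14.0
Name: credits_minus_hours, dtype: float64
sum of the resulting series → -81.0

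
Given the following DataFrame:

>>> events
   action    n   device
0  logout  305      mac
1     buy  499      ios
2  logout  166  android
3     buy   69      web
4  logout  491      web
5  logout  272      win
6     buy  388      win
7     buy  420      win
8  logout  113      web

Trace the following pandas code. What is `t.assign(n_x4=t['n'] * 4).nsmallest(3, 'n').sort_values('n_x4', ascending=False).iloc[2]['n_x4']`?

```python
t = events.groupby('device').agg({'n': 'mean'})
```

664.0

group by device, mean of n:
                  n
device             
android  166.000000
ios      499.000000
mac      305.000000
web      224.333333
win      360.000000
add column n_x4 = t['n'] * 4:
                  n         n_x4
device                          
android  166.000000   664.000000
ios      499.000000  1996.000000
mac      305.000000  1220.000000
web      224.333333   897.333333
win      360.000000  1440.000000
take 3 rows with smallest n:
                  n         n_x4
device                          
android  166.000000   664.000000
web      224.333333   897.333333
mac      305.000000  1220.000000
sort by n_x4 descending:
                  n         n_x4
device                          
mac      305.000000  1220.000000
web      224.333333   897.333333
android  166.000000   664.000000
Finally, value at position 2, column 'n_x4' = 664.0.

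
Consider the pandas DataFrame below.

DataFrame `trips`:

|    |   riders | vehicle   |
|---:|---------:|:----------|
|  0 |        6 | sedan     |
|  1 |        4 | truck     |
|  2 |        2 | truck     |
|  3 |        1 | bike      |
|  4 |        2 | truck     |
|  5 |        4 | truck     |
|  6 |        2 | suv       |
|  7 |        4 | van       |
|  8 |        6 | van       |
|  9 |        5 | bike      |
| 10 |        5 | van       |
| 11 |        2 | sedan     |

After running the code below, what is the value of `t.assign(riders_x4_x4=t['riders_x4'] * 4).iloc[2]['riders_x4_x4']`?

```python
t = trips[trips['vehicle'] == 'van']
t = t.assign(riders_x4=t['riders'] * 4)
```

filter rows where vehicle == 'van':
    riders vehicle
7        4     van
8        6     van
10       5     van
add column riders_x4 = t['riders'] * 4:
    riders vehicle  riders_x4
7        4     van         16
8        6     van         24
10       5     van         20
add column riders_x4_x4 = t['riders_x4'] * 4:
    riders vehicle  riders_x4  riders_x4_x4
7        4     van         16            64
8        6     van         24            96
10       5     van         20            80

80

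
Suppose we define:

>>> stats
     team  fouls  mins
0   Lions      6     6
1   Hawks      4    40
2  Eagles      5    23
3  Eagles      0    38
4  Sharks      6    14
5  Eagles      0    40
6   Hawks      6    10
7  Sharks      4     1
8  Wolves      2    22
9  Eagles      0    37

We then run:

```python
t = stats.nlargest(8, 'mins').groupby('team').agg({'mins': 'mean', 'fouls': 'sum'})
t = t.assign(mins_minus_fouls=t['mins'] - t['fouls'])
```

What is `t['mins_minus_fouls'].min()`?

8.0

take 8 rows with largest mins:
     team  fouls  mins
1   Hawks      4    40
5  Eagles      0    40
3  Eagles      0    38
9  Eagles      0    37
2  Eagles      5    23
8  Wolves      2    22
4  Sharks      6    14
6   Hawks      6    10
group by team: mean(mins), sum(fouls):
        mins  fouls
team               
Eagles  34.5      5
Hawks   25.0     10
Sharks  14.0      6
Wolves  22.0      2
add column mins_minus_fouls = t['mins'] - t['fouls']:
        mins  fouls  mins_minus_fouls
team                                 
Eagles  34.5      5              29.5
Hawks   25.0     10              15.0
Sharks  14.0      6               8.0
Wolves  22.0      2              20.0
Reading off the min of column 'mins_minus_fouls', we get 8.0.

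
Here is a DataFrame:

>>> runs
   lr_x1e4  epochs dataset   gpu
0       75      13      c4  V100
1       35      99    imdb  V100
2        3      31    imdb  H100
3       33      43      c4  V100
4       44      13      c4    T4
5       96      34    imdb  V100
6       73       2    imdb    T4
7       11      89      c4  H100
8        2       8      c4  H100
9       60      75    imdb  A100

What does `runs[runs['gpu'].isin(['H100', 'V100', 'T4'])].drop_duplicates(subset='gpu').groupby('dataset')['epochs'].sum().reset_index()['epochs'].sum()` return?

filter rows where gpu in ['H100', 'V100', 'T4']:
   lr_x1e4  epochs dataset   gpu
0       75      13      c4  V100
1       35      99    imdb  V100
2        3      31    imdb  H100
3       33      43      c4  V100
4       44      13      c4    T4
5       96      34    imdb  V100
6       73       2    imdb    T4
7       11      89      c4  H100
8        2       8      c4  H100
drop duplicate gpu (keep=first):
   lr_x1e4  epochs dataset   gpu
0       75      13      c4  V100
2        3      31    imdb  H100
4       44      13      c4    T4
group by dataset, sum of epochs:
dataset
c4      26
imdb    31
Name: epochs, dtype: int64
reset_index():
  dataset  epochs
0      c4      26
1    imdb      31
Reading off the sum of column 'epochs', we get 57.

57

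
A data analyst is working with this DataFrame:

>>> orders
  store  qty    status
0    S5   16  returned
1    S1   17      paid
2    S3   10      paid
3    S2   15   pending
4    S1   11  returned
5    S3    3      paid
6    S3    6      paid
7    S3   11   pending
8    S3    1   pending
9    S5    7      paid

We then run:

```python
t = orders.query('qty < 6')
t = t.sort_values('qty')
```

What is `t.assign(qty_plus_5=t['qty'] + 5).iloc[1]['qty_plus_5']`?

8

filter rows where qty < 6:
  store  qty   status
5    S3    3     paid
8    S3    1  pending
sort by qty:
  store  qty   status
8    S3    1  pending
5    S3    3     paid
add column qty_plus_5 = t['qty'] + 5:
  store  qty   status  qty_plus_5
8    S3    1  pending           6
5    S3    3     paid           8
The value at position 1, column 'qty_plus_5' is 8.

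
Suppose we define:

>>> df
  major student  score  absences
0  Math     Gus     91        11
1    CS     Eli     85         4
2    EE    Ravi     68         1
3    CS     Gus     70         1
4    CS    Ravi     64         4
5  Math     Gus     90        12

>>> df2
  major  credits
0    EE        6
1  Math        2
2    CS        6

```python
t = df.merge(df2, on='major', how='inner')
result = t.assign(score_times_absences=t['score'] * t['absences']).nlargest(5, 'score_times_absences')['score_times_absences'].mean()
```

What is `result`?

merge on 'major' (how='inner') → 6 rows:
  major student  score  absences  credits
0  Math     Gus     91        11        2
1    CS     Eli     85         4        6
2    EE    Ravi     68         1        6
3    CS     Gus     70         1        6
4    CS    Ravi     64         4        6
5  Math     Gus     90        12        2
add column score_times_absences = t['score'] * t['absences']:
  major student  score  absences  credits  score_times_absences
0  Math     Gus     91        11        2                  1001
1    CS     Eli     85         4        6                   340
2    EE    Ravi     68         1        6                    68
3    CS     Gus     70         1        6                    70
4    CS    Ravi     64         4        6                   256
5  Math     Gus     90        12        2                  1080
take 5 rows with largest score_times_absences:
  major student  score  absences  credits  score_times_absences
5  Math     Gus     90        12        2                  1080
0  Math     Gus     91        11        2                  1001
1    CS     Eli     85         4        6                   340
4    CS    Ravi     64         4        6                   256
3    CS     Gus     70         1        6                    70
mean of column 'score_times_absences' → 549.4

549.4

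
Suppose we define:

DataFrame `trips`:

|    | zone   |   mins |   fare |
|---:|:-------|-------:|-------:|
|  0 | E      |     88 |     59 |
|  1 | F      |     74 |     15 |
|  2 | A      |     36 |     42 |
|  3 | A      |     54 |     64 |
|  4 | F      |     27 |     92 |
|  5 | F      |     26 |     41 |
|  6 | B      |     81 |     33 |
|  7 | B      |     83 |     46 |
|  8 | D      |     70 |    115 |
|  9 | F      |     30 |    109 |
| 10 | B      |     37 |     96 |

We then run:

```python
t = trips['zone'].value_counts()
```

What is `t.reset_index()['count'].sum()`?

value_counts of zone:
zone
F    4
B    3
A    2
E    1
D    1
Name: count, dtype: int64
reset_index():
  zone  count
0    F      4
1    B      3
2    A      2
3    E      1
4    D      1
Reading off the sum of column 'count', we get 11.

11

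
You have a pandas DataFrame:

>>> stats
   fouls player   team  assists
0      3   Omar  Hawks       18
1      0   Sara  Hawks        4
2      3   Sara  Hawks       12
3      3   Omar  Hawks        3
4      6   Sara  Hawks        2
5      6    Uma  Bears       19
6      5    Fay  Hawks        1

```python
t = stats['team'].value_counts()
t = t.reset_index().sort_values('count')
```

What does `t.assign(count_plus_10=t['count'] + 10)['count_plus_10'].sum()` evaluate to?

27

value_counts of team:
team
Hawks    6
Bears    1
Name: count, dtype: int64
reset_index():
    team  count
0  Hawks      6
1  Bears      1
sort by count:
    team  count
1  Bears      1
0  Hawks      6
add column count_plus_10 = t['count'] + 10:
    team  count  count_plus_10
1  Bears      1             11
0  Hawks      6             16
Finally, sum of column 'count_plus_10' = 27.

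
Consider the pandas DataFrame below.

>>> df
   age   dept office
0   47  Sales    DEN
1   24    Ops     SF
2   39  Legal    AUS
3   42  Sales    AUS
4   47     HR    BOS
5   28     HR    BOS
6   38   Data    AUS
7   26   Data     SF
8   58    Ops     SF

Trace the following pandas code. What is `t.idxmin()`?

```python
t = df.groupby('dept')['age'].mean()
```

Data

group by dept, mean of age:
dept
Data     32.0
HR       37.5
Legal    39.0
Ops      41.0
Sales    44.5
Name: age, dtype: float64
Finally, label with the smallest value = Data.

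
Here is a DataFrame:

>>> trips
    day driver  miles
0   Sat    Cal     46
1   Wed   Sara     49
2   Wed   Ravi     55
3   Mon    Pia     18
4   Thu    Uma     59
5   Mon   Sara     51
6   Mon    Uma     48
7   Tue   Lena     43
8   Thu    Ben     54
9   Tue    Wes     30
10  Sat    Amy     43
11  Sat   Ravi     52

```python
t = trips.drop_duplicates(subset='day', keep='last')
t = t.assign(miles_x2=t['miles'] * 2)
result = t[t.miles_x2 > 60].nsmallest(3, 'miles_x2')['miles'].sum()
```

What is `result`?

drop duplicate day (keep=last):
    day driver  miles
2   Wed   Ravi     55
6   Mon    Uma     48
8   Thu    Ben     54
9   Tue    Wes     30
11  Sat   Ravi     52
add column miles_x2 = t['miles'] * 2:
    day driver  miles  miles_x2
2   Wed   Ravi     55       110
6   Mon    Uma     48        96
8   Thu    Ben     54       108
9   Tue    Wes     30        60
11  Sat   Ravi     52       104
filter rows where miles_x2 > 60:
    day driver  miles  miles_x2
2   Wed   Ravi     55       110
6   Mon    Uma     48        96
8   Thu    Ben     54       108
11  Sat   Ravi     52       104
take 3 rows with smallest miles_x2:
    day driver  miles  miles_x2
6   Mon    Uma     48        96
11  Sat   Ravi     52       104
8   Thu    Ben     54       108

154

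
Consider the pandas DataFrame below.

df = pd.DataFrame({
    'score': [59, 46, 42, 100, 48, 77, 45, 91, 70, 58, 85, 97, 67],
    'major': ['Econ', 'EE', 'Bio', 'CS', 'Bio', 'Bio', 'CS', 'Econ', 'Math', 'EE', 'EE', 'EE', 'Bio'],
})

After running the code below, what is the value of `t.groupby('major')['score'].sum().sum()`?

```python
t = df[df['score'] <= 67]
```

365

filter rows where score <= 67:
    score major
0      59  Econ
1      46    EE
2      42   Bio
4      48   Bio
6      45    CS
9      58    EE
12     67   Bio
group by major, sum of score:
major
Bio     157
CS       45
EE      104
Econ     59
Name: score, dtype: int64
Reading off the sum of the resulting series, we get 365.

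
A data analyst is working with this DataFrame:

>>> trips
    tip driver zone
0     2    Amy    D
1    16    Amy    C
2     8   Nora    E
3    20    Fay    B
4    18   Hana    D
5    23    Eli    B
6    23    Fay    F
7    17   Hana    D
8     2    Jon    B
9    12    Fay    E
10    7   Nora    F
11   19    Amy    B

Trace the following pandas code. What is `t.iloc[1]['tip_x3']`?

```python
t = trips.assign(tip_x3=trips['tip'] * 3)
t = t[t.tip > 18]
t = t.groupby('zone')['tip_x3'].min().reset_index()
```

69

add column tip_x3 = trips['tip'] * 3:
    tip driver zone  tip_x3
0     2    Amy    D       6
1    16    Amy    C      48
2     8   Nora    E      24
3    20    Fay    B      60
4    18   Hana    D      54
5    23    Eli    B      69
6    23    Fay    F      69
7    17   Hana    D      51
8     2    Jon    B       6
9    12    Fay    E      36
10    7   Nora    F      21
11   19    Amy    B      57
filter rows where tip > 18:
    tip driver zone  tip_x3
3    20    Fay    B      60
5    23    Eli    B      69
6    23    Fay    F      69
11   19    Amy    B      57
group by zone, min of tip_x3:
zone
B    57
F    69
Name: tip_x3, dtype: int64
reset_index():
  zone  tip_x3
0    B      57
1    F      69
Taking the value at position 1, column 'tip_x3' gives 69.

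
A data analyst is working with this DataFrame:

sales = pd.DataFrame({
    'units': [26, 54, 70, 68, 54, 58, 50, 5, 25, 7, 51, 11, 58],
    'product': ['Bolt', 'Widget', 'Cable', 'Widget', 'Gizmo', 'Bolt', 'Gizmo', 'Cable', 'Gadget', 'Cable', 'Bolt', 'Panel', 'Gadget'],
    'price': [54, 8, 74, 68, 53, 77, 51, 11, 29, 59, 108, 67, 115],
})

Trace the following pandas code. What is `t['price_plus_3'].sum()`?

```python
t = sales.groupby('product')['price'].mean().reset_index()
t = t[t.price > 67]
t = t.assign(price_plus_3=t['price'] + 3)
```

157.666666667

group by product, mean of price:
product
Bolt      79.666667
Cable     48.000000
Gadget    72.000000
Gizmo     52.000000
Panel     67.000000
Widget    38.000000
Name: price, dtype: float64
reset_index():
  product      price
0    Bolt  79.666667
1   Cable  48.000000
2  Gadget  72.000000
3   Gizmo  52.000000
4   Panel  67.000000
5  Widget  38.000000
filter rows where price > 67:
  product      price
0    Bolt  79.666667
2  Gadget  72.000000
add column price_plus_3 = t['price'] + 3:
  product      price  price_plus_3
0    Bolt  79.666667     82.666667
2  Gadget  72.000000     75.000000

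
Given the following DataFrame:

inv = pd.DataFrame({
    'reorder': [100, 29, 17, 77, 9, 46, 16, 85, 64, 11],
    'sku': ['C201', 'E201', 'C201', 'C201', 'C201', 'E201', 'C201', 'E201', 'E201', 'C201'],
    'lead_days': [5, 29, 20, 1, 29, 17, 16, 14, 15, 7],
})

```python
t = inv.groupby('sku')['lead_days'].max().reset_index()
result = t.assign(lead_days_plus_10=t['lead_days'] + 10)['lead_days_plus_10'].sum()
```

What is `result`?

group by sku, max of lead_days:
sku
C201    29
E201    29
Name: lead_days, dtype: int64
reset_index():
    sku  lead_days
0  C201         29
1  E201         29
add column lead_days_plus_10 = t['lead_days'] + 10:
    sku  lead_days  lead_days_plus_10
0  C201         29                 39
1  E201         29                 39
The sum of column 'lead_days_plus_10' is 78.

78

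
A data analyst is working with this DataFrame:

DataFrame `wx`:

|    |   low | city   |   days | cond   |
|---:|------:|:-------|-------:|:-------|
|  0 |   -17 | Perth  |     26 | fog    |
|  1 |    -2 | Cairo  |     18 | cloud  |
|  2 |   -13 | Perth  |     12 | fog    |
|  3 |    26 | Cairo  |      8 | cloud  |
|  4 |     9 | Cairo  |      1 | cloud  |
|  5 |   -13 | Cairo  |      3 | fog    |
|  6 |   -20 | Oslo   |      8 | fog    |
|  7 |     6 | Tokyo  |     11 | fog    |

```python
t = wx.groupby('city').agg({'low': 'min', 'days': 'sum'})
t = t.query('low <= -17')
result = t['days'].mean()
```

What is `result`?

group by city: min(low), sum(days):
       low  days
city            
Cairo  -13    30
Oslo   -20     8
Perth  -17    38
Tokyo    6    11
filter rows where low <= -17:
       low  days
city            
Oslo   -20     8
Perth  -17    38
mean of column 'days' → 23.0

23.0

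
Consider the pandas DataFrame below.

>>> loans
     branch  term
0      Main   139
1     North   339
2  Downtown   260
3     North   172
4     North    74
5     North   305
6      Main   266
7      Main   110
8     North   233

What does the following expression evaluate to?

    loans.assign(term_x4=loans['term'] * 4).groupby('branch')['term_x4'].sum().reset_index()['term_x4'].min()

1040

add column term_x4 = loans['term'] * 4:
     branch  term  term_x4
0      Main   139      556
1     North   339     1356
2  Downtown   260     1040
3     North   172      688
4     North    74      296
5     North   305     1220
6      Main   266     1064
7      Main   110      440
8     North   233      932
group by branch, sum of term_x4:
branch
Downtown    1040
Main        2060
North       4492
Name: term_x4, dtype: int64
reset_index():
     branch  term_x4
0  Downtown     1040
1      Main     2060
2     North     4492
The min of column 'term_x4' is 1040.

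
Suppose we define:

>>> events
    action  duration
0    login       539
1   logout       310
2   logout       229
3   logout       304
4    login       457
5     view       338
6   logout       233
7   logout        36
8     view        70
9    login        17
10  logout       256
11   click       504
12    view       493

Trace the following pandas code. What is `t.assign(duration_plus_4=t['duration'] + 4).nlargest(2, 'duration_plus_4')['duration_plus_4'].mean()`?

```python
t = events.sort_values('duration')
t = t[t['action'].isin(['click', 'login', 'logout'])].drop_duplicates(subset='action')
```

274.0

sort by duration:
    action  duration
9    login        17
7   logout        36
8     view        70
2   logout       229
6   logout       233
10  logout       256
3   logout       304
1   logout       310
5     view       338
4    login       457
12    view       493
11   click       504
0    login       539
filter rows where action in ['click', 'login', 'logout']:
    action  duration
9    login        17
7   logout        36
2   logout       229
6   logout       233
10  logout       256
3   logout       304
1   logout       310
4    login       457
11   click       504
0    login       539
drop duplicate action (keep=first):
    action  duration
9    login        17
7   logout        36
11   click       504
add column duration_plus_4 = t['duration'] + 4:
    action  duration  duration_plus_4
9    login        17               21
7   logout        36               40
11   click       504              508
take 2 rows with largest duration_plus_4:
    action  duration  duration_plus_4
11   click       504              508
7   logout        36               40
Finally, mean of column 'duration_plus_4' = 274.0.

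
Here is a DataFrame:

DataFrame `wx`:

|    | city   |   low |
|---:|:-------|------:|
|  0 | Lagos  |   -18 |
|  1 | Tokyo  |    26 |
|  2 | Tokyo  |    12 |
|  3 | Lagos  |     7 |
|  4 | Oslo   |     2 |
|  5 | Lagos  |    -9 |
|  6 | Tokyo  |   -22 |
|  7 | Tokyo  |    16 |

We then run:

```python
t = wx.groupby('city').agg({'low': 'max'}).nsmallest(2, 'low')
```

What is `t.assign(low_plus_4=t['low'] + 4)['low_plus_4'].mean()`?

8.5

group by city, max of low:
       low
city      
Lagos    7
Oslo     2
Tokyo   26
take 2 rows with smallest low:
       low
city      
Oslo     2
Lagos    7
add column low_plus_4 = t['low'] + 4:
       low  low_plus_4
city                  
Oslo     2           6
Lagos    7          11
Taking the mean of column 'low_plus_4' gives 8.5.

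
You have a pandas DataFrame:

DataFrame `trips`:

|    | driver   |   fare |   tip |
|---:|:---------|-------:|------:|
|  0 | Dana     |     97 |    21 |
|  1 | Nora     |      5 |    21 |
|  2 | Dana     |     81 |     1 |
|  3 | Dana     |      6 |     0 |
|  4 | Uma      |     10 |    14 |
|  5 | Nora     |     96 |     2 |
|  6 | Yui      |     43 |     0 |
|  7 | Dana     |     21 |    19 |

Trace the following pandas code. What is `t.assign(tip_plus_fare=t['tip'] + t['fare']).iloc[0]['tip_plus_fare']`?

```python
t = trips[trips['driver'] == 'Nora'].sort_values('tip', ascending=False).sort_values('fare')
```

26

filter rows where driver == 'Nora':
  driver  fare  tip
1   Nora     5   21
5   Nora    96    2
sort by tip descending:
  driver  fare  tip
1   Nora     5   21
5   Nora    96    2
sort by fare:
  driver  fare  tip
1   Nora     5   21
5   Nora    96    2
add column tip_plus_fare = t['tip'] + t['fare']:
  driver  fare  tip  tip_plus_fare
1   Nora     5   21             26
5   Nora    96    2             98
Reading off the value at position 0, column 'tip_plus_fare', we get 26.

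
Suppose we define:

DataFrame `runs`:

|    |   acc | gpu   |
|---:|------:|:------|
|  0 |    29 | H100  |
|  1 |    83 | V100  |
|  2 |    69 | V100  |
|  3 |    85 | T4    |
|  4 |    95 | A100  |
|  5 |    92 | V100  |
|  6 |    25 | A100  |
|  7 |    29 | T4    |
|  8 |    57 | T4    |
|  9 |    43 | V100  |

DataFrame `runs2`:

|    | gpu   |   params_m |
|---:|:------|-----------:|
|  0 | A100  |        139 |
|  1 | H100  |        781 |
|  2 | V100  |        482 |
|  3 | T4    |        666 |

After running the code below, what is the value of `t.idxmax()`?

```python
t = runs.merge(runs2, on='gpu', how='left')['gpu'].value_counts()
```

merge on 'gpu' (how='left') → 10 rows:
   acc   gpu  params_m
0   29  H100       781
1   83  V100       482
2   69  V100       482
3   85    T4       666
4   95  A100       139
5   92  V100       482
6   25  A100       139
7   29    T4       666
8   57    T4       666
9   43  V100       482
value_counts of gpu:
gpu
V100    4
T4      3
A100    2
H100    1
Name: count, dtype: int64

V100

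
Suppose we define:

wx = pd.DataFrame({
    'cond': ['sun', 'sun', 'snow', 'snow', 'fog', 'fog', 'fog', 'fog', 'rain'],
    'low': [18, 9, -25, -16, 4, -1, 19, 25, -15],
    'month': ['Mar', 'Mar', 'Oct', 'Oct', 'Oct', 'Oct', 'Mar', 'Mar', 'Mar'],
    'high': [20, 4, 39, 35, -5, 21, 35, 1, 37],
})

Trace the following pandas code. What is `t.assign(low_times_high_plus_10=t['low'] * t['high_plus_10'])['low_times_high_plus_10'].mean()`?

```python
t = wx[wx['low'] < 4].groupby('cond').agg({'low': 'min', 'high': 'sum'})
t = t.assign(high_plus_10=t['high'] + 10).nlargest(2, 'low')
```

filter rows where low < 4:
   cond  low month  high
2  snow  -25   Oct    39
3  snow  -16   Oct    35
5   fog   -1   Oct    21
8  rain  -15   Mar    37
group by cond: min(low), sum(high):
      low  high
cond           
fog    -1    21
rain  -15    37
snow  -25    74
add column high_plus_10 = t['high'] + 10:
      low  high  high_plus_10
cond                         
fog    -1    21            31
rain  -15    37            47
snow  -25    74            84
take 2 rows with largest low:
      low  high  high_plus_10
cond                         
fog    -1    21            31
rain  -15    37            47
add column low_times_high_plus_10 = t['low'] * t['high_plus_10']:
      low  high  high_plus_10  low_times_high_plus_10
cond                                                 
fog    -1    21            31                     -31
rain  -15    37            47                    -705
Finally, mean of column 'low_times_high_plus_10' = -368.0.

-368.0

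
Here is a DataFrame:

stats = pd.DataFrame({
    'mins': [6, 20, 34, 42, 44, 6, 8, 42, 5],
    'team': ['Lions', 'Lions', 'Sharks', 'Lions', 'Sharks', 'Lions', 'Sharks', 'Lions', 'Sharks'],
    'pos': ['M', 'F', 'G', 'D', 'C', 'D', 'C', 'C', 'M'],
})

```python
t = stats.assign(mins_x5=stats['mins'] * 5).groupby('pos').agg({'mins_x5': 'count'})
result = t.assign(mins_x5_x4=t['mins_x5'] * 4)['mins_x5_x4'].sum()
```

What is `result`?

36

add column mins_x5 = stats['mins'] * 5:
   mins    team pos  mins_x5
0     6   Lions   M       30
1    20   Lions   F      100
2    34  Sharks   G      170
3    42   Lions   D      210
4    44  Sharks   C      220
5     6   Lions   D       30
6     8  Sharks   C       40
7    42   Lions   C      210
8     5  Sharks   M       25
group by pos, count of mins_x5:
     mins_x5
pos         
C          3
D          2
F          1
G          1
M          2
add column mins_x5_x4 = t['mins_x5'] * 4:
     mins_x5  mins_x5_x4
pos                     
C          3          12
D          2           8
F          1           4
G          1           4
M          2           8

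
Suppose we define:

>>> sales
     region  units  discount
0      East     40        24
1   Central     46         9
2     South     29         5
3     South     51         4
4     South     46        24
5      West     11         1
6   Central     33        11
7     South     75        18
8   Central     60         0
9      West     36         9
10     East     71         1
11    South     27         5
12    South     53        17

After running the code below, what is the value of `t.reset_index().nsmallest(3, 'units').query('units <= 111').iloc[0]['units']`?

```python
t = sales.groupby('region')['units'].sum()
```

group by region, sum of units:
region
Central    139
East       111
South      281
West        47
Name: units, dtype: int64
reset_index():
    region  units
0  Central    139
1     East    111
2    South    281
3     West     47
take 3 rows with smallest units:
    region  units
3     West     47
1     East    111
0  Central    139
filter rows where units <= 111:
  region  units
3   West     47
1   East    111
value at position 0, column 'units' → 47

47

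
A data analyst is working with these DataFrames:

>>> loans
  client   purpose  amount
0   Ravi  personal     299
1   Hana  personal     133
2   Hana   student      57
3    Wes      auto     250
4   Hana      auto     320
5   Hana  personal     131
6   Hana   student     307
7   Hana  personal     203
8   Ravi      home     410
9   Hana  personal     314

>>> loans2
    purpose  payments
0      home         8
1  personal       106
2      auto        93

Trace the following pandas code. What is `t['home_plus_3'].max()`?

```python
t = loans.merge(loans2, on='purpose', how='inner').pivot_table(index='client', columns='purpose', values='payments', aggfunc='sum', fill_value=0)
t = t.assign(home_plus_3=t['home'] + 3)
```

merge on 'purpose' (how='inner') → 8 rows:
  client   purpose  amount  payments
0   Ravi  personal     299       106
1   Hana  personal     133       106
2    Wes      auto     250        93
3   Hana      auto     320        93
4   Hana  personal     131       106
5   Hana  personal     203       106
6   Ravi      home     410         8
7   Hana  personal     314       106
pivot: rows=client, cols=purpose, sum(payments):
purpose  auto  home  personal
client                       
Hana       93     0       424
Ravi        0     8       106
Wes        93     0         0
add column home_plus_3 = t['home'] + 3:
purpose  auto  home  personal  home_plus_3
client                                    
Hana       93     0       424            3
Ravi        0     8       106           11
Wes        93     0         0            3
Then the max of column 'home_plus_3': 11

11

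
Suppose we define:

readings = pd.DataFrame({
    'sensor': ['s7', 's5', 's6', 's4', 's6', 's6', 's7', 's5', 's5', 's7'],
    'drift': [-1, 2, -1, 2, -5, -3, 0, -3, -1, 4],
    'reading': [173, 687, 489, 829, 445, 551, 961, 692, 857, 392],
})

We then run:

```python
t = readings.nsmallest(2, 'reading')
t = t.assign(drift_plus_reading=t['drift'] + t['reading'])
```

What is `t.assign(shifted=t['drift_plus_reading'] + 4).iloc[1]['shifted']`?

400

take 2 rows with smallest reading:
  sensor  drift  reading
0     s7     -1      173
9     s7      4      392
add column drift_plus_reading = t['drift'] + t['reading']:
  sensor  drift  reading  drift_plus_reading
0     s7     -1      173                 172
9     s7      4      392                 396
add column shifted = t['drift_plus_reading'] + 4:
  sensor  drift  reading  drift_plus_reading  shifted
0     s7     -1      173                 172      176
9     s7      4      392                 396      400
The value at position 1, column 'shifted' is 400.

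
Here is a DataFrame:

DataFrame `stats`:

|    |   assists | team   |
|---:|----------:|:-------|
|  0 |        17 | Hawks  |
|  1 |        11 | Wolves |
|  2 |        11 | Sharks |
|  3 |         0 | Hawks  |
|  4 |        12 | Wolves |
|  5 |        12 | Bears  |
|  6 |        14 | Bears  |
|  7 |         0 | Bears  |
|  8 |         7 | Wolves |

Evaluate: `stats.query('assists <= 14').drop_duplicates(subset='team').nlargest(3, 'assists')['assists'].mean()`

filter rows where assists <= 14:
   assists    team
1       11  Wolves
2       11  Sharks
3        0   Hawks
4       12  Wolves
5       12   Bears
6       14   Bears
7        0   Bears
8        7  Wolves
drop duplicate team (keep=first):
   assists    team
1       11  Wolves
2       11  Sharks
3        0   Hawks
5       12   Bears
take 3 rows with largest assists:
   assists    team
5       12   Bears
1       11  Wolves
2       11  Sharks

11.3333333333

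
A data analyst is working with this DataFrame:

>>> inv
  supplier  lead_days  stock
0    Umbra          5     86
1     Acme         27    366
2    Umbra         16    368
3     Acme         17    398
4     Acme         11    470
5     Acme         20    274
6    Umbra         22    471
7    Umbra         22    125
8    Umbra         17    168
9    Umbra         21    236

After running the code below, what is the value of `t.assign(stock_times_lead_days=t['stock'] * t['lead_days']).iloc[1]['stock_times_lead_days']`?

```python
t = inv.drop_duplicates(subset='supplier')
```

9882

drop duplicate supplier (keep=first):
  supplier  lead_days  stock
0    Umbra          5     86
1     Acme         27    366
add column stock_times_lead_days = t['stock'] * t['lead_days']:
  supplier  lead_days  stock  stock_times_lead_days
0    Umbra          5     86                    430
1     Acme         27    366                   9882
Finally, value at position 1, column 'stock_times_lead_days' = 9882.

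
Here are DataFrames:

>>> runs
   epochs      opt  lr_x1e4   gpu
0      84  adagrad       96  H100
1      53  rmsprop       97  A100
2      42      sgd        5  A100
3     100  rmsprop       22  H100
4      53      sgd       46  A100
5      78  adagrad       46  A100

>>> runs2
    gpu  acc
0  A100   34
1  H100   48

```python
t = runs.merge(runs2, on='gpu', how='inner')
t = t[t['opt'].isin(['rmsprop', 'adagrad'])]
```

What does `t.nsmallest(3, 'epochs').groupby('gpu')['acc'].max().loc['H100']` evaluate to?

48

merge on 'gpu' (how='inner') → 6 rows:
   epochs      opt  lr_x1e4   gpu  acc
0      84  adagrad       96  H100   48
1      53  rmsprop       97  A100   34
2      42      sgd        5  A100   34
3     100  rmsprop       22  H100   48
4      53      sgd       46  A100   34
5      78  adagrad       46  A100   34
filter rows where opt in ['rmsprop', 'adagrad']:
   epochs      opt  lr_x1e4   gpu  acc
0      84  adagrad       96  H100   48
1      53  rmsprop       97  A100   34
3     100  rmsprop       22  H100   48
5      78  adagrad       46  A100   34
take 3 rows with smallest epochs:
   epochs      opt  lr_x1e4   gpu  acc
1      53  rmsprop       97  A100   34
5      78  adagrad       46  A100   34
0      84  adagrad       96  H100   48
group by gpu, max of acc:
gpu
A100    34
H100    48
Name: acc, dtype: int64
Finally, value at index 'H100' = 48.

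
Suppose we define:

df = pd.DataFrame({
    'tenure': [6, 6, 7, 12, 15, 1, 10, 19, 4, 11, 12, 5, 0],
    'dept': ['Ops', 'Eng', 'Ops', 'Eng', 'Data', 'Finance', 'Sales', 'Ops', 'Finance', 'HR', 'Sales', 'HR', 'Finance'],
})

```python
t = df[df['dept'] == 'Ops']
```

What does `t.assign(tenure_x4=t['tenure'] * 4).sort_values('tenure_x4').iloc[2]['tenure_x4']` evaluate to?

filter rows where dept == 'Ops':
   tenure dept
0       6  Ops
2       7  Ops
7      19  Ops
add column tenure_x4 = t['tenure'] * 4:
   tenure dept  tenure_x4
0       6  Ops         24
2       7  Ops         28
7      19  Ops         76
sort by tenure_x4:
   tenure dept  tenure_x4
0       6  Ops         24
2       7  Ops         28
7      19  Ops         76
Hence 76.

76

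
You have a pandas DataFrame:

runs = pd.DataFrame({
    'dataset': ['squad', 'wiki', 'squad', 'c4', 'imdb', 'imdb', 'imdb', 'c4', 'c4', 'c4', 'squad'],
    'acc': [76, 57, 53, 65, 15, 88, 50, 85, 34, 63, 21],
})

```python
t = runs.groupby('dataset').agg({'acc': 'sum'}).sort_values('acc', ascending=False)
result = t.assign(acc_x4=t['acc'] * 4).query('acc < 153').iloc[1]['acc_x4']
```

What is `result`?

228

group by dataset, sum of acc:
         acc
dataset     
c4       247
imdb     153
squad    150
wiki      57
sort by acc descending:
         acc
dataset     
c4       247
imdb     153
squad    150
wiki      57
add column acc_x4 = t['acc'] * 4:
         acc  acc_x4
dataset             
c4       247     988
imdb     153     612
squad    150     600
wiki      57     228
filter rows where acc < 153:
         acc  acc_x4
dataset             
squad    150     600
wiki      57     228
So iloc[1]['acc_x4'] = 228.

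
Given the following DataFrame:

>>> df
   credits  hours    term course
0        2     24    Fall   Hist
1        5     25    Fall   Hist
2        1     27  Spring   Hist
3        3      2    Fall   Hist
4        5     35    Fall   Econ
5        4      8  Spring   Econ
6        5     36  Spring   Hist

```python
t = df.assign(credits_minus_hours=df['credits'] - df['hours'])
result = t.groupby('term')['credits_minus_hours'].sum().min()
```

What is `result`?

add column credits_minus_hours = df['credits'] - df['hours']:
   credits  hours    term course  credits_minus_hours
0        2     24    Fall   Hist                  -22
1        5     25    Fall   Hist                  -20
2        1     27  Spring   Hist                  -26
3        3      2    Fall   Hist                    1
4        5     35    Fall   Econ                  -30
5        4      8  Spring   Econ                   -4
6        5     36  Spring   Hist                  -31
group by term, sum of credits_minus_hours:
term
Fall     -71
Spring   -61
Name: credits_minus_hours, dtype: int64
Reading off the min of the resulting series, we get -71.

-71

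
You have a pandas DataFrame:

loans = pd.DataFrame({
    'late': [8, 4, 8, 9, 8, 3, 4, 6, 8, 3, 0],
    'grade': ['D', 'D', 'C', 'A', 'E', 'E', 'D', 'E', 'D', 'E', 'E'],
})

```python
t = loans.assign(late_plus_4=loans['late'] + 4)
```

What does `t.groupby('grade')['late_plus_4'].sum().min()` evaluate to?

add column late_plus_4 = loans['late'] + 4:
    late grade  late_plus_4
0      8     D           12
1      4     D            8
2      8     C           12
3      9     A           13
4      8     E           12
5      3     E            7
6      4     D            8
7      6     E           10
8      8     D           12
9      3     E            7
10     0     E            4
group by grade, sum of late_plus_4:
grade
A    13
C    12
D    40
E    40
Name: late_plus_4, dtype: int64
min of the resulting series → 12

12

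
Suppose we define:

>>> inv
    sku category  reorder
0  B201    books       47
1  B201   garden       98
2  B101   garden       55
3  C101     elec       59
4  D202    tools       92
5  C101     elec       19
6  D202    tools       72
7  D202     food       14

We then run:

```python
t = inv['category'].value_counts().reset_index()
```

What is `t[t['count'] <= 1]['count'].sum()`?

2

value_counts of category:
category
garden    2
elec      2
tools     2
books     1
food      1
Name: count, dtype: int64
reset_index():
  category  count
0   garden      2
1     elec      2
2    tools      2
3    books      1
4     food      1
filter rows where count <= 1:
  category  count
3    books      1
4     food      1
Then the sum of column 'count': 2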